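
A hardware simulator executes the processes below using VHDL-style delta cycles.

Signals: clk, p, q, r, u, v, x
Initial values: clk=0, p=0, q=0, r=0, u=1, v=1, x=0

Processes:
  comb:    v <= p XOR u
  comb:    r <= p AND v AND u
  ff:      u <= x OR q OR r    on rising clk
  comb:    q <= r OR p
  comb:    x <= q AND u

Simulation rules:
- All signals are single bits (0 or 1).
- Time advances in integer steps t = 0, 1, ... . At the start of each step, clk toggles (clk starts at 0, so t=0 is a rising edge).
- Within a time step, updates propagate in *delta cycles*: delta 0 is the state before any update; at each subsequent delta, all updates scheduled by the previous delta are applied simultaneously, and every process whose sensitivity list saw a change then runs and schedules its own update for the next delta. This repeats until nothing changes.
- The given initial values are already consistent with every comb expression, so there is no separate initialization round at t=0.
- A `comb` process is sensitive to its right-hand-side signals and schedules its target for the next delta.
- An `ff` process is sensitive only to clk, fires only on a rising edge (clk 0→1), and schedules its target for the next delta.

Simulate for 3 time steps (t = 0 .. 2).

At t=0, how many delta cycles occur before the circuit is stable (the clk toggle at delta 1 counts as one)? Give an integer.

[bits: q,x,clk,v,p,u,r]
t=0: Δ0=0001010 Δ1=0011010 Δ2=0011000 Δ3=0010000 | 3Δ
t=1: Δ0=0010000 Δ1=0000000 | 1Δ
t=2: Δ0=0000000 Δ1=0010000 | 1Δ

3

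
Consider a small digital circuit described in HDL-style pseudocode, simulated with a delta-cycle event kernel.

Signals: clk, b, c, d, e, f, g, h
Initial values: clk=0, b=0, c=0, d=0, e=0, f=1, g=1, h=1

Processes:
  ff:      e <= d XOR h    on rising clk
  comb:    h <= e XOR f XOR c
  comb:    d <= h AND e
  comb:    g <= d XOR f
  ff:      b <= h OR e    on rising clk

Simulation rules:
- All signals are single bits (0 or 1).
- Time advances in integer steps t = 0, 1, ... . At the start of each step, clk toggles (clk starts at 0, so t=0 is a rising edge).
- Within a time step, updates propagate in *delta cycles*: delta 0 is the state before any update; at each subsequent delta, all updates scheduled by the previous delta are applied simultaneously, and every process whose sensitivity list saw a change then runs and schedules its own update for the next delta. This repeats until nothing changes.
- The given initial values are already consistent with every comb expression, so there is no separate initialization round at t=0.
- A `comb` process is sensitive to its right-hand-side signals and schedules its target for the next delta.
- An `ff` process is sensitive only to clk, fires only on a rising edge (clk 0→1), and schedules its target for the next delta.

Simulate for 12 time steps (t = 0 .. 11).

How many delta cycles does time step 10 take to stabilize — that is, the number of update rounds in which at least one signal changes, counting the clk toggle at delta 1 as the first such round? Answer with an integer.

3

t0.Δ0 clk=0 f=1 g=1 e=0 h=1 c=0 d=0 b=0
t0.Δ1 clk=1 f=1 g=1 e=0 h=1 c=0 d=0 b=0
t0.Δ2 clk=1 f=1 g=1 e=1 h=1 c=0 d=0 b=1
t0.Δ3 clk=1 f=1 g=1 e=1 h=0 c=0 d=1 b=1
t0.Δ4 clk=1 f=1 g=0 e=1 h=0 c=0 d=0 b=1
t0.Δ5 clk=1 f=1 g=1 e=1 h=0 c=0 d=0 b=1
t1.Δ0 clk=1 f=1 g=1 e=1 h=0 c=0 d=0 b=1
t1.Δ1 clk=0 f=1 g=1 e=1 h=0 c=0 d=0 b=1
t2.Δ0 clk=0 f=1 g=1 e=1 h=0 c=0 d=0 b=1
t2.Δ1 clk=1 f=1 g=1 e=1 h=0 c=0 d=0 b=1
t2.Δ2 clk=1 f=1 g=1 e=0 h=0 c=0 d=0 b=1
t2.Δ3 clk=1 f=1 g=1 e=0 h=1 c=0 d=0 b=1
t3.Δ0 clk=1 f=1 g=1 e=0 h=1 c=0 d=0 b=1
t3.Δ1 clk=0 f=1 g=1 e=0 h=1 c=0 d=0 b=1
t4.Δ0 clk=0 f=1 g=1 e=0 h=1 c=0 d=0 b=1
t4.Δ1 clk=1 f=1 g=1 e=0 h=1 c=0 d=0 b=1
t4.Δ2 clk=1 f=1 g=1 e=1 h=1 c=0 d=0 b=1
t4.Δ3 clk=1 f=1 g=1 e=1 h=0 c=0 d=1 b=1
t4.Δ4 clk=1 f=1 g=0 e=1 h=0 c=0 d=0 b=1
t4.Δ5 clk=1 f=1 g=1 e=1 h=0 c=0 d=0 b=1
t5.Δ0 clk=1 f=1 g=1 e=1 h=0 c=0 d=0 b=1
t5.Δ1 clk=0 f=1 g=1 e=1 h=0 c=0 d=0 b=1
t6.Δ0 clk=0 f=1 g=1 e=1 h=0 c=0 d=0 b=1
t6.Δ1 clk=1 f=1 g=1 e=1 h=0 c=0 d=0 b=1
t6.Δ2 clk=1 f=1 g=1 e=0 h=0 c=0 d=0 b=1
t6.Δ3 clk=1 f=1 g=1 e=0 h=1 c=0 d=0 b=1
t7.Δ0 clk=1 f=1 g=1 e=0 h=1 c=0 d=0 b=1
t7.Δ1 clk=0 f=1 g=1 e=0 h=1 c=0 d=0 b=1
t8.Δ0 clk=0 f=1 g=1 e=0 h=1 c=0 d=0 b=1
t8.Δ1 clk=1 f=1 g=1 e=0 h=1 c=0 d=0 b=1
t8.Δ2 clk=1 f=1 g=1 e=1 h=1 c=0 d=0 b=1
t8.Δ3 clk=1 f=1 g=1 e=1 h=0 c=0 d=1 b=1
t8.Δ4 clk=1 f=1 g=0 e=1 h=0 c=0 d=0 b=1
t8.Δ5 clk=1 f=1 g=1 e=1 h=0 c=0 d=0 b=1
t9.Δ0 clk=1 f=1 g=1 e=1 h=0 c=0 d=0 b=1
t9.Δ1 clk=0 f=1 g=1 e=1 h=0 c=0 d=0 b=1
t10.Δ0 clk=0 f=1 g=1 e=1 h=0 c=0 d=0 b=1
t10.Δ1 clk=1 f=1 g=1 e=1 h=0 c=0 d=0 b=1
t10.Δ2 clk=1 f=1 g=1 e=0 h=0 c=0 d=0 b=1
t10.Δ3 clk=1 f=1 g=1 e=0 h=1 c=0 d=0 b=1
t11.Δ0 clk=1 f=1 g=1 e=0 h=1 c=0 d=0 b=1
t11.Δ1 clk=0 f=1 g=1 e=0 h=1 c=0 d=0 b=1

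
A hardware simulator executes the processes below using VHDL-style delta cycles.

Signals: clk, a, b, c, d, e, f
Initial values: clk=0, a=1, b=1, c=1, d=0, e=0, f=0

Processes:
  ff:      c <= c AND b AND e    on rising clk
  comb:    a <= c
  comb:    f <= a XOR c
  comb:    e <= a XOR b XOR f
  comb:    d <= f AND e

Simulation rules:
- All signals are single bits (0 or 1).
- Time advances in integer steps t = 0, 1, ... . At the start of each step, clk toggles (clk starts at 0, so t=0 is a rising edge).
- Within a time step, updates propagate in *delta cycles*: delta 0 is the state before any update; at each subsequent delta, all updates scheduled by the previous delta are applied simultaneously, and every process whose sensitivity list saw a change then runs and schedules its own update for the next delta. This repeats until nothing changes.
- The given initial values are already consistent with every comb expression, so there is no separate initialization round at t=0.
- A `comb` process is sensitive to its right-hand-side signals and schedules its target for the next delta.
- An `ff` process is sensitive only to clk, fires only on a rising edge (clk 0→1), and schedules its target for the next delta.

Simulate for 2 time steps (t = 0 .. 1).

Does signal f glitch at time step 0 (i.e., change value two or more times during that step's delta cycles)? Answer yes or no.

t=0 Δ0: clk=0 e=0 f=0 c=1 d=0 b=1 a=1
  Δ1: clk:0→1
  Δ2: c:1→0
  Δ3: f:0→1, a:1→0
  Δ4: f:1→0
  Δ5: e:0→1
  (5Δ to stable)
t=1 Δ0: clk=1 e=1 f=0 c=0 d=0 b=1 a=0
  Δ1: clk:1→0
  (1Δ to stable)

yes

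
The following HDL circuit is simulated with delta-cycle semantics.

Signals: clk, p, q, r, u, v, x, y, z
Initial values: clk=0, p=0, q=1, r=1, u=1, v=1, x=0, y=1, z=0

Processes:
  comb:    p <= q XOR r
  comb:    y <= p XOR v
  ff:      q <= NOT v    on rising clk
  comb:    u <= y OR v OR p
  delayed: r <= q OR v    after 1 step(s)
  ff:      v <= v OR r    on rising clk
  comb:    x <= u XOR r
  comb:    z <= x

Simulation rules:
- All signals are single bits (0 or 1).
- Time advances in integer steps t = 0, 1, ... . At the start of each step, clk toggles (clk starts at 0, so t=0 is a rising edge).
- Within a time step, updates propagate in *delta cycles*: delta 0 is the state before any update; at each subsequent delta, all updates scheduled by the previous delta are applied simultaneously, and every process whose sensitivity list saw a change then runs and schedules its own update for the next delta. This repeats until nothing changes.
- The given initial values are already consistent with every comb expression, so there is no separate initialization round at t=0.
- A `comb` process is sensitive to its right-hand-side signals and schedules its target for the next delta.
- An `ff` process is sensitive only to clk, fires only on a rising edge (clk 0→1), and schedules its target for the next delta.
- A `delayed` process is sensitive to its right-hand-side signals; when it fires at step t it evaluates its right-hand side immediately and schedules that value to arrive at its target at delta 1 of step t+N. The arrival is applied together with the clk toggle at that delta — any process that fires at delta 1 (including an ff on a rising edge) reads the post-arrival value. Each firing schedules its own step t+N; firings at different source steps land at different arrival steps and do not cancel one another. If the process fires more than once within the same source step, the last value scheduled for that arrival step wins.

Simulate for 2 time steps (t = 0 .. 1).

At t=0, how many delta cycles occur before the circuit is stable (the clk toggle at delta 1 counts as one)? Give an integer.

4

t0.Δ0 clk=0 q=1 v=1 y=1 r=1 p=0 u=1 x=0 z=0
t0.Δ1 clk=1 q=1 v=1 y=1 r=1 p=0 u=1 x=0 z=0
t0.Δ2 clk=1 q=0 v=1 y=1 r=1 p=0 u=1 x=0 z=0
t0.Δ3 clk=1 q=0 v=1 y=1 r=1 p=1 u=1 x=0 z=0
t0.Δ4 clk=1 q=0 v=1 y=0 r=1 p=1 u=1 x=0 z=0
t1.Δ0 clk=1 q=0 v=1 y=0 r=1 p=1 u=1 x=0 z=0
t1.Δ1 clk=0 q=0 v=1 y=0 r=1 p=1 u=1 x=0 z=0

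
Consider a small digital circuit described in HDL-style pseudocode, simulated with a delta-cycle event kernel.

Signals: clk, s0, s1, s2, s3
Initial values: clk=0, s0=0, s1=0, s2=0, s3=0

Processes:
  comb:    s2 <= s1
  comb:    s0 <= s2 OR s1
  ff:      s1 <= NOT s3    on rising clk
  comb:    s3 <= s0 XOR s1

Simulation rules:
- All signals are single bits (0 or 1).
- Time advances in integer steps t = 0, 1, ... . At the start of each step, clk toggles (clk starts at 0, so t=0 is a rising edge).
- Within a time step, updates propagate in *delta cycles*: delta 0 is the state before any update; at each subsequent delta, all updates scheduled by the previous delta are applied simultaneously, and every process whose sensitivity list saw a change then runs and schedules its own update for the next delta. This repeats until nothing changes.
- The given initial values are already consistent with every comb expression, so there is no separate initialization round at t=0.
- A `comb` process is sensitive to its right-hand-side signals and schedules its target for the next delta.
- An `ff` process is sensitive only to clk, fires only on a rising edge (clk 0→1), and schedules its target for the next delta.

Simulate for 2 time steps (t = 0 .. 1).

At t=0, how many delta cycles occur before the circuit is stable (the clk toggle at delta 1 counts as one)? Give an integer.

t0.Δ0 s3=0 s0=0 s2=0 s1=0 clk=0
t0.Δ1 s3=0 s0=0 s2=0 s1=0 clk=1
t0.Δ2 s3=0 s0=0 s2=0 s1=1 clk=1
t0.Δ3 s3=1 s0=1 s2=1 s1=1 clk=1
t0.Δ4 s3=0 s0=1 s2=1 s1=1 clk=1
t1.Δ0 s3=0 s0=1 s2=1 s1=1 clk=1
t1.Δ1 s3=0 s0=1 s2=1 s1=1 clk=0

4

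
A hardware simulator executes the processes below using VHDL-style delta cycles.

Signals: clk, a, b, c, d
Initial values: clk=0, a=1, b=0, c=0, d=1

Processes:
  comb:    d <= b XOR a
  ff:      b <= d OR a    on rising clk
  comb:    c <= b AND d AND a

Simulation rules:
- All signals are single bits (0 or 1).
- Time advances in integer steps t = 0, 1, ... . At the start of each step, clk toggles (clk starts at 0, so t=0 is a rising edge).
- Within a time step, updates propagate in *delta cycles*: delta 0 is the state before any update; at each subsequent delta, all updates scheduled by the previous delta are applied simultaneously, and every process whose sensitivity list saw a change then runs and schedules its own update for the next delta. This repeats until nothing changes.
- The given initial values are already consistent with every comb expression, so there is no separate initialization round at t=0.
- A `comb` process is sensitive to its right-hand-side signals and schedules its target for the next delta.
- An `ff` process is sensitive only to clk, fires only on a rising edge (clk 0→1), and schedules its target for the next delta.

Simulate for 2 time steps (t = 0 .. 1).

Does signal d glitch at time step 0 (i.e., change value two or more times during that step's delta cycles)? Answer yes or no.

no

t=0 Δ0: a=1 b=0 clk=0 d=1 c=0
  Δ1: clk:0→1
  Δ2: b:0→1
  Δ3: d:1→0, c:0→1
  Δ4: c:1→0
  (4Δ to stable)
t=1 Δ0: a=1 b=1 clk=1 d=0 c=0
  Δ1: clk:1→0
  (1Δ to stable)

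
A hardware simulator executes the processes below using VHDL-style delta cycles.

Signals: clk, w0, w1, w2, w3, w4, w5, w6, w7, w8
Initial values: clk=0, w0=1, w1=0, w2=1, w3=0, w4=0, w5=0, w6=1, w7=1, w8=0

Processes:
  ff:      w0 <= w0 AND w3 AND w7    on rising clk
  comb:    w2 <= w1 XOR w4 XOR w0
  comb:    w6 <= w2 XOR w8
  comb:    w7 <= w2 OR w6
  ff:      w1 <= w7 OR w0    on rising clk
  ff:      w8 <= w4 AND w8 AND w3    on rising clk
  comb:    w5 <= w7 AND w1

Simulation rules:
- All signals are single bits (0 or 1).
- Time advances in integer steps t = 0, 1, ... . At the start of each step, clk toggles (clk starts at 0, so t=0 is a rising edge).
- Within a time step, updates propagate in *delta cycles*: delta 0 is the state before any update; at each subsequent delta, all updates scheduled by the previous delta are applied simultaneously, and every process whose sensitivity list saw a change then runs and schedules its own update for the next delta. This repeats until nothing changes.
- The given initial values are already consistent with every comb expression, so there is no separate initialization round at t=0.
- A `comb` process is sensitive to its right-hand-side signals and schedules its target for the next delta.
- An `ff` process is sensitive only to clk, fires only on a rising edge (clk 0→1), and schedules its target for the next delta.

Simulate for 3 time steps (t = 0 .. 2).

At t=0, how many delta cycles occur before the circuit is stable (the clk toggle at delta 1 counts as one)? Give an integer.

3

t0.Δ0 w4=0 w2=1 w8=0 w1=0 clk=0 w6=1 w3=0 w7=1 w0=1 w5=0
t0.Δ1 w4=0 w2=1 w8=0 w1=0 clk=1 w6=1 w3=0 w7=1 w0=1 w5=0
t0.Δ2 w4=0 w2=1 w8=0 w1=1 clk=1 w6=1 w3=0 w7=1 w0=0 w5=0
t0.Δ3 w4=0 w2=1 w8=0 w1=1 clk=1 w6=1 w3=0 w7=1 w0=0 w5=1
t1.Δ0 w4=0 w2=1 w8=0 w1=1 clk=1 w6=1 w3=0 w7=1 w0=0 w5=1
t1.Δ1 w4=0 w2=1 w8=0 w1=1 clk=0 w6=1 w3=0 w7=1 w0=0 w5=1
t2.Δ0 w4=0 w2=1 w8=0 w1=1 clk=0 w6=1 w3=0 w7=1 w0=0 w5=1
t2.Δ1 w4=0 w2=1 w8=0 w1=1 clk=1 w6=1 w3=0 w7=1 w0=0 w5=1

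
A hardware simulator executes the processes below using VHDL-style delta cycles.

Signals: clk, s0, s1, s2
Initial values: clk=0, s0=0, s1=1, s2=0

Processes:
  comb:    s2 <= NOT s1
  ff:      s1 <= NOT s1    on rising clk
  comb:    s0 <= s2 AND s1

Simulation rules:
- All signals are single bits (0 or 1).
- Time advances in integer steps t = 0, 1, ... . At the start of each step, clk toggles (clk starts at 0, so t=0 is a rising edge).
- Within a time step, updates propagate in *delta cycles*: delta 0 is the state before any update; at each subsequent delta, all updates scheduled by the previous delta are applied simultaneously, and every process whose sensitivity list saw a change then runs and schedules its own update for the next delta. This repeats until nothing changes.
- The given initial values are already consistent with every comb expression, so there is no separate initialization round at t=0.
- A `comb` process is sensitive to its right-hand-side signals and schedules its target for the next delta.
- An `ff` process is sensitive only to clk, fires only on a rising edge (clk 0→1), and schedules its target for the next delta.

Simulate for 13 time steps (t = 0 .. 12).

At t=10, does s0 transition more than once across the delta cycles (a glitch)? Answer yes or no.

yes

t0.Δ0 clk=0 s1=1 s2=0 s0=0
t0.Δ1 clk=1 s1=1 s2=0 s0=0
t0.Δ2 clk=1 s1=0 s2=0 s0=0
t0.Δ3 clk=1 s1=0 s2=1 s0=0
t1.Δ0 clk=1 s1=0 s2=1 s0=0
t1.Δ1 clk=0 s1=0 s2=1 s0=0
t2.Δ0 clk=0 s1=0 s2=1 s0=0
t2.Δ1 clk=1 s1=0 s2=1 s0=0
t2.Δ2 clk=1 s1=1 s2=1 s0=0
t2.Δ3 clk=1 s1=1 s2=0 s0=1
t2.Δ4 clk=1 s1=1 s2=0 s0=0
t3.Δ0 clk=1 s1=1 s2=0 s0=0
t3.Δ1 clk=0 s1=1 s2=0 s0=0
t4.Δ0 clk=0 s1=1 s2=0 s0=0
t4.Δ1 clk=1 s1=1 s2=0 s0=0
t4.Δ2 clk=1 s1=0 s2=0 s0=0
t4.Δ3 clk=1 s1=0 s2=1 s0=0
t5.Δ0 clk=1 s1=0 s2=1 s0=0
t5.Δ1 clk=0 s1=0 s2=1 s0=0
t6.Δ0 clk=0 s1=0 s2=1 s0=0
t6.Δ1 clk=1 s1=0 s2=1 s0=0
t6.Δ2 clk=1 s1=1 s2=1 s0=0
t6.Δ3 clk=1 s1=1 s2=0 s0=1
t6.Δ4 clk=1 s1=1 s2=0 s0=0
t7.Δ0 clk=1 s1=1 s2=0 s0=0
t7.Δ1 clk=0 s1=1 s2=0 s0=0
t8.Δ0 clk=0 s1=1 s2=0 s0=0
t8.Δ1 clk=1 s1=1 s2=0 s0=0
t8.Δ2 clk=1 s1=0 s2=0 s0=0
t8.Δ3 clk=1 s1=0 s2=1 s0=0
t9.Δ0 clk=1 s1=0 s2=1 s0=0
t9.Δ1 clk=0 s1=0 s2=1 s0=0
t10.Δ0 clk=0 s1=0 s2=1 s0=0
t10.Δ1 clk=1 s1=0 s2=1 s0=0
t10.Δ2 clk=1 s1=1 s2=1 s0=0
t10.Δ3 clk=1 s1=1 s2=0 s0=1
t10.Δ4 clk=1 s1=1 s2=0 s0=0
t11.Δ0 clk=1 s1=1 s2=0 s0=0
t11.Δ1 clk=0 s1=1 s2=0 s0=0
t12.Δ0 clk=0 s1=1 s2=0 s0=0
t12.Δ1 clk=1 s1=1 s2=0 s0=0
t12.Δ2 clk=1 s1=0 s2=0 s0=0
t12.Δ3 clk=1 s1=0 s2=1 s0=0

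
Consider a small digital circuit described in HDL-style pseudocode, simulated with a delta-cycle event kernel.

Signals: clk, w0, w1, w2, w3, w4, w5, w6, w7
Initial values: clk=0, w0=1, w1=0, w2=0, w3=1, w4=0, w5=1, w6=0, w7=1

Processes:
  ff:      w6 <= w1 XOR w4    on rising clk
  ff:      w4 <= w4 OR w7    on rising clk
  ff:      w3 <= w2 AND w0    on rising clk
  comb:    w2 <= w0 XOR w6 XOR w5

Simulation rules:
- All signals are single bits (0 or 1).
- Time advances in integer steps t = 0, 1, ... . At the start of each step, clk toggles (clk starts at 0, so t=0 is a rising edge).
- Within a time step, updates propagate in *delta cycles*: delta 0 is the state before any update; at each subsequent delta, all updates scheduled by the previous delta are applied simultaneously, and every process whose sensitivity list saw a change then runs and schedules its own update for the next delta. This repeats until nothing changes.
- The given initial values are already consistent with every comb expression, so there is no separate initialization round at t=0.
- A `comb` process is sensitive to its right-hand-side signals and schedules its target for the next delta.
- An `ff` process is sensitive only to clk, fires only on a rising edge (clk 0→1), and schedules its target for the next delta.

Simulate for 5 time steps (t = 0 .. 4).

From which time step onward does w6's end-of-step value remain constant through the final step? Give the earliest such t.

t=0 Δ0: w7=1 clk=0 w6=0 w3=1 w1=0 w4=0 w0=1 w2=0 w5=1
  Δ1: clk:0→1
  Δ2: w3:1→0, w4:0→1
  (2Δ to stable)
t=1 Δ0: w7=1 clk=1 w6=0 w3=0 w1=0 w4=1 w0=1 w2=0 w5=1
  Δ1: clk:1→0
  (1Δ to stable)
t=2 Δ0: w7=1 clk=0 w6=0 w3=0 w1=0 w4=1 w0=1 w2=0 w5=1
  Δ1: clk:0→1
  Δ2: w6:0→1
  Δ3: w2:0→1
  (3Δ to stable)
t=3 Δ0: w7=1 clk=1 w6=1 w3=0 w1=0 w4=1 w0=1 w2=1 w5=1
  Δ1: clk:1→0
  (1Δ to stable)
t=4 Δ0: w7=1 clk=0 w6=1 w3=0 w1=0 w4=1 w0=1 w2=1 w5=1
  Δ1: clk:0→1
  Δ2: w3:0→1
  (2Δ to stable)

2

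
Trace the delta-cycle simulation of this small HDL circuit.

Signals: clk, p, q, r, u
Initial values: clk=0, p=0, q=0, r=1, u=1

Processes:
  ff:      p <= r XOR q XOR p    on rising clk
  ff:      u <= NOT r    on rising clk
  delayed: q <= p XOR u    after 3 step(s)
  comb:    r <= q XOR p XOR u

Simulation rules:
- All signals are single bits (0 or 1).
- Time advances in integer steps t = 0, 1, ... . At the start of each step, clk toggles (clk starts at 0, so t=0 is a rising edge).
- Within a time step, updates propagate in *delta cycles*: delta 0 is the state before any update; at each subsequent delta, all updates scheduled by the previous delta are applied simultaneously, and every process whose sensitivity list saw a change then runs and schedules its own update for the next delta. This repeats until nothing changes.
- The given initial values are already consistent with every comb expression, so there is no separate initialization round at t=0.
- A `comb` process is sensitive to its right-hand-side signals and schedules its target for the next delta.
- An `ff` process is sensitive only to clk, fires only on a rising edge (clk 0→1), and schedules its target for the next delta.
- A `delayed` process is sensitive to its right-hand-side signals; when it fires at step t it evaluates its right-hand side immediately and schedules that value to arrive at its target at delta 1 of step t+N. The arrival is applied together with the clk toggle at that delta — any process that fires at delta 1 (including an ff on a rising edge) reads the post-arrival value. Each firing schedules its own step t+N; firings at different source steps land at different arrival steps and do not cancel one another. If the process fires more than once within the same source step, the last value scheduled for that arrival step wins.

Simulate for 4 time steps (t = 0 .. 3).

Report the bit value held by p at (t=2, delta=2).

0

[bits: u,q,p,r,clk]
t=0: Δ0=10010 Δ1=10011 Δ2=00111 | 2Δ
t=1: Δ0=00111 Δ1=00110 | 1Δ
t=2: Δ0=00110 Δ1=00111 Δ2=00011 Δ3=00001 | 3Δ
t=3: Δ0=00001 Δ1=01000 Δ2=01010 | 2Δ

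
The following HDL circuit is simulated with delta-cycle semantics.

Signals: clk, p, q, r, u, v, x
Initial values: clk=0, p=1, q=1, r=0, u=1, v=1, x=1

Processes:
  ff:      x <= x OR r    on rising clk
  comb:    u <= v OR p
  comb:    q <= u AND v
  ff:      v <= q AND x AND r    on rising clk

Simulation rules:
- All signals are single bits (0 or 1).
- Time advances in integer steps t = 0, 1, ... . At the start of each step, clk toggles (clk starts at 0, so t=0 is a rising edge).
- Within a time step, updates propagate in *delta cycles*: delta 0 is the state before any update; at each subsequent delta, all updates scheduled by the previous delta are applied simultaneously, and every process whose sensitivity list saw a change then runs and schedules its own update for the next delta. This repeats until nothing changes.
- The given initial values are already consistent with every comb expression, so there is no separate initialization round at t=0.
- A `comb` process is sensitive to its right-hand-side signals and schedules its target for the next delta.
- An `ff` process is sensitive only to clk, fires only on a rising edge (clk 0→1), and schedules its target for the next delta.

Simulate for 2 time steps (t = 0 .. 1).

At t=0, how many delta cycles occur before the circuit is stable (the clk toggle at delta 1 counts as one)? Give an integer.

3

t0.Δ0 u=1 clk=0 x=1 q=1 v=1 p=1 r=0
t0.Δ1 u=1 clk=1 x=1 q=1 v=1 p=1 r=0
t0.Δ2 u=1 clk=1 x=1 q=1 v=0 p=1 r=0
t0.Δ3 u=1 clk=1 x=1 q=0 v=0 p=1 r=0
t1.Δ0 u=1 clk=1 x=1 q=0 v=0 p=1 r=0
t1.Δ1 u=1 clk=0 x=1 q=0 v=0 p=1 r=0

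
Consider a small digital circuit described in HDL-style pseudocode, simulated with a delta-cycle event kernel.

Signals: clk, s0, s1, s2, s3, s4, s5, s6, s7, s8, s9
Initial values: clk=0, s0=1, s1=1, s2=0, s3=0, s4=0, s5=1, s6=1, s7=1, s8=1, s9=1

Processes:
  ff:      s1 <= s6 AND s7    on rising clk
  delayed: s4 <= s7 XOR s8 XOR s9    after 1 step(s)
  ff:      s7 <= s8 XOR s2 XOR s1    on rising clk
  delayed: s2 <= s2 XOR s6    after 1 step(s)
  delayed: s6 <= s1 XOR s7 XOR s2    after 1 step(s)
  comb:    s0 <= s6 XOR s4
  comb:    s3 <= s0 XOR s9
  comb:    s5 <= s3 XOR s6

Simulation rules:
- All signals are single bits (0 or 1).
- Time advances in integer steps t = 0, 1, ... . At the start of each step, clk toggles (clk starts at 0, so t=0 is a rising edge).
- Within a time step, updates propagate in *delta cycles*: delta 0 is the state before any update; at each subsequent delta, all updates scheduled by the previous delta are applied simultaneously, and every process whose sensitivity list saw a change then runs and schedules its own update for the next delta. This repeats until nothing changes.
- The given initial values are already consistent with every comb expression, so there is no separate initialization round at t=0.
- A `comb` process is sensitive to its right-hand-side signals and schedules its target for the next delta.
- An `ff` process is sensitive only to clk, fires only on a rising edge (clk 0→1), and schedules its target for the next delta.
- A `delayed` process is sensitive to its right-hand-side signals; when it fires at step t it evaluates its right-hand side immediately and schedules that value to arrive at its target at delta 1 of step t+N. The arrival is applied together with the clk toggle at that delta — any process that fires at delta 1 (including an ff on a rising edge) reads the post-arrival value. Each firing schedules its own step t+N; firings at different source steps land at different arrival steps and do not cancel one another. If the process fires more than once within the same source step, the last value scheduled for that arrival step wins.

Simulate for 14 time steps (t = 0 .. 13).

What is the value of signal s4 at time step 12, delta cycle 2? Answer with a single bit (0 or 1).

[bits: s3,s0,s1,clk,s7,s2,s9,s8,s5,s6,s4]
t=0: Δ0=01101011110 Δ1=01111011110 Δ2=01110011110 | 2Δ
t=1: Δ0=01110011110 Δ1=01100011110 | 1Δ
t=2: Δ0=01100011110 Δ1=01110011110 Δ2=01010011110 | 2Δ
t=3: Δ0=01010011110 Δ1=01000011100 Δ2=00000011000 Δ3=10000011000 Δ4=10000011100 | 4Δ
t=4: Δ0=10000011100 Δ1=10010011100 Δ2=10011011100 | 2Δ
t=5: Δ0=10011011100 Δ1=10001011111 Δ2=10001011011 | 2Δ
t=6: Δ0=10001011011 Δ1=10011111011 Δ2=10110111011 | 2Δ
t=7: Δ0=10110111011 Δ1=10100011000 Δ2=10100011100 | 2Δ
t=8: Δ0=10100011100 Δ1=10110011110 Δ2=11010011010 Δ3=01010011010 Δ4=01010011110 | 4Δ
t=9: Δ0=01010011110 Δ1=01000111100 Δ2=00000111000 Δ3=10000111000 Δ4=10000111100 | 4Δ
t=10: Δ0=10000111100 Δ1=10010111110 Δ2=11010111010 Δ3=01010111010 Δ4=01010111110 | 4Δ
t=11: Δ0=01010111110 Δ1=01000011110 | 1Δ
t=12: Δ0=01000011110 Δ1=01010111100 Δ2=00010111000 Δ3=10010111000 Δ4=10010111100 | 4Δ
t=13: Δ0=10010111100 Δ1=10000111110 Δ2=11000111010 Δ3=01000111010 Δ4=01000111110 | 4Δ

0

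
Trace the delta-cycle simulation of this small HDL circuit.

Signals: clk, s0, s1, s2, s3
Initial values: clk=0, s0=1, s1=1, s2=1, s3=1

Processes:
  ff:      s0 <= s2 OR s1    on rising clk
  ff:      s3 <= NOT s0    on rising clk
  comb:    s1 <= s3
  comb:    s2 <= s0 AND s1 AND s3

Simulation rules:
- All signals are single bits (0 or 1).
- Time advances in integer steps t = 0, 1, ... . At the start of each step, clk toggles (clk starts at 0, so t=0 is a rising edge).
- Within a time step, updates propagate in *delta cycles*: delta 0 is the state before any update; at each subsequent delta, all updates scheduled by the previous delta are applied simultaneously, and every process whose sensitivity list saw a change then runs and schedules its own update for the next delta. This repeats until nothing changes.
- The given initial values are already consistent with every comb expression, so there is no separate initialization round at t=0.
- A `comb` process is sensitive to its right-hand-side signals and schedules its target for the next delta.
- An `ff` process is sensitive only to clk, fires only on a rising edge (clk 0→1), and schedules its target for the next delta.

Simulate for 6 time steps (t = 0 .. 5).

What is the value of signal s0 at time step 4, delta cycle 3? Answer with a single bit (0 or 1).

t0.Δ0 s0=1 s2=1 s3=1 clk=0 s1=1
t0.Δ1 s0=1 s2=1 s3=1 clk=1 s1=1
t0.Δ2 s0=1 s2=1 s3=0 clk=1 s1=1
t0.Δ3 s0=1 s2=0 s3=0 clk=1 s1=0
t1.Δ0 s0=1 s2=0 s3=0 clk=1 s1=0
t1.Δ1 s0=1 s2=0 s3=0 clk=0 s1=0
t2.Δ0 s0=1 s2=0 s3=0 clk=0 s1=0
t2.Δ1 s0=1 s2=0 s3=0 clk=1 s1=0
t2.Δ2 s0=0 s2=0 s3=0 clk=1 s1=0
t3.Δ0 s0=0 s2=0 s3=0 clk=1 s1=0
t3.Δ1 s0=0 s2=0 s3=0 clk=0 s1=0
t4.Δ0 s0=0 s2=0 s3=0 clk=0 s1=0
t4.Δ1 s0=0 s2=0 s3=0 clk=1 s1=0
t4.Δ2 s0=0 s2=0 s3=1 clk=1 s1=0
t4.Δ3 s0=0 s2=0 s3=1 clk=1 s1=1
t5.Δ0 s0=0 s2=0 s3=1 clk=1 s1=1
t5.Δ1 s0=0 s2=0 s3=1 clk=0 s1=1

0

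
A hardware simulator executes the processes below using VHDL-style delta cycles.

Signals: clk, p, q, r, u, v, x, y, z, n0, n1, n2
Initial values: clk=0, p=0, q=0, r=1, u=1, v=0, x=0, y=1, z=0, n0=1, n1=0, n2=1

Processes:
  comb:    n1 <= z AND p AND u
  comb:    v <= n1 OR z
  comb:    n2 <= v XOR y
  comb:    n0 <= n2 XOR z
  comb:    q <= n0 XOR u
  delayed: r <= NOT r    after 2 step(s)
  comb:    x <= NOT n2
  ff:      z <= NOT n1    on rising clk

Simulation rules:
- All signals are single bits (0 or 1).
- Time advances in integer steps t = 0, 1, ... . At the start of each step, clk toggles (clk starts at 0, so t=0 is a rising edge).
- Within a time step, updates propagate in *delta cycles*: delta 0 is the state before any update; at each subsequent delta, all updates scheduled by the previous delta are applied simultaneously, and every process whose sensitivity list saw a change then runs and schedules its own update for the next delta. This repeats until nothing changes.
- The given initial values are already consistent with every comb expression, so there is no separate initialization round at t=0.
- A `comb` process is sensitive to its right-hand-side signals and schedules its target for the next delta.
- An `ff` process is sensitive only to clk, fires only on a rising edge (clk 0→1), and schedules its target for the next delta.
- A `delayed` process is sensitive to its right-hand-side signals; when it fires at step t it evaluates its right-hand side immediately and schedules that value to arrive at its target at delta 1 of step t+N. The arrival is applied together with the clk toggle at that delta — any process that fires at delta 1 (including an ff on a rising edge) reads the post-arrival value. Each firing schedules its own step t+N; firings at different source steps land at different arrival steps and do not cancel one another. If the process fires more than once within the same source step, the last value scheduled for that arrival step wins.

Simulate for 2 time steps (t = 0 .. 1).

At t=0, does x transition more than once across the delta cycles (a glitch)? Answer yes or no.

[bits: z,v,n0,q,p,u,clk,r,x,y,n1,n2]
t=0: Δ0=001001010101 Δ1=001001110101 Δ2=101001110101 Δ3=110001110101 Δ4=110101110100 Δ5=111101111100 Δ6=111001111100 | 6Δ
t=1: Δ0=111001111100 Δ1=111001011100 | 1Δ

no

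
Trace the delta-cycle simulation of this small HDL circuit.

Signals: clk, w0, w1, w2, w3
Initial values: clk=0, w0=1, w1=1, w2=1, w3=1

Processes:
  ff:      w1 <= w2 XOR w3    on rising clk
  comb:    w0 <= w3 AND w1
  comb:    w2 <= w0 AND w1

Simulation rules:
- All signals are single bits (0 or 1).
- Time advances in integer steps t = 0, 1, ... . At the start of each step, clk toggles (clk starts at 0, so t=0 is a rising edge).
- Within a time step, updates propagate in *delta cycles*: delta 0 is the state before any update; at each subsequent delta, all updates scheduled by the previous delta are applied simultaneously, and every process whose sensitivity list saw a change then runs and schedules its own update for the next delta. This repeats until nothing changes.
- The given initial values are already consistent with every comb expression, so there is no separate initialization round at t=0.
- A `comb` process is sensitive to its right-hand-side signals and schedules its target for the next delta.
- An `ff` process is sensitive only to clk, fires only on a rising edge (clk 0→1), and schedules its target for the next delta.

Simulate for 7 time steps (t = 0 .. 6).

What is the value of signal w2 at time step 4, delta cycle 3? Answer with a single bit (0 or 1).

0

[bits: w2,w3,w0,clk,w1]
t=0: Δ0=11101 Δ1=11111 Δ2=11110 Δ3=01010 | 3Δ
t=1: Δ0=01010 Δ1=01000 | 1Δ
t=2: Δ0=01000 Δ1=01010 Δ2=01011 Δ3=01111 Δ4=11111 | 4Δ
t=3: Δ0=11111 Δ1=11101 | 1Δ
t=4: Δ0=11101 Δ1=11111 Δ2=11110 Δ3=01010 | 3Δ
t=5: Δ0=01010 Δ1=01000 | 1Δ
t=6: Δ0=01000 Δ1=01010 Δ2=01011 Δ3=01111 Δ4=11111 | 4Δ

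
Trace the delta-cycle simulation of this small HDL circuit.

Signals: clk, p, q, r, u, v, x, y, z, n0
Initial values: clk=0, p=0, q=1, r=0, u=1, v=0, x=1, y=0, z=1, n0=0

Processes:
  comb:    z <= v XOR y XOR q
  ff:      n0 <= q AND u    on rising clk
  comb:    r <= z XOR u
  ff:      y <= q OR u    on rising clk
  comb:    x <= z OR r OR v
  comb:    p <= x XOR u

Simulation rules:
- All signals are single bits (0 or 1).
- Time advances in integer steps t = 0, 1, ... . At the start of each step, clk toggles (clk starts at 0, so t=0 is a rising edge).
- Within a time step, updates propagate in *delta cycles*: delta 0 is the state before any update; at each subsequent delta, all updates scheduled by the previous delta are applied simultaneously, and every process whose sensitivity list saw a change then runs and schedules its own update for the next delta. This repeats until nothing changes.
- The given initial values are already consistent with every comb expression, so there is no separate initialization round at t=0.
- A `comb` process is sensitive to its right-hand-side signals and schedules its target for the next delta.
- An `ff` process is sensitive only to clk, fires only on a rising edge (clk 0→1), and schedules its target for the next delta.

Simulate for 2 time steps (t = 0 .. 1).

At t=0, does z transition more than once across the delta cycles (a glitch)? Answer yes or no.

no

[bits: v,r,x,z,y,p,q,u,n0,clk]
t=0: Δ0=0011001100 Δ1=0011001101 Δ2=0011101111 Δ3=0010101111 Δ4=0100101111 Δ5=0110111111 Δ6=0110101111 | 6Δ
t=1: Δ0=0110101111 Δ1=0110101110 | 1Δ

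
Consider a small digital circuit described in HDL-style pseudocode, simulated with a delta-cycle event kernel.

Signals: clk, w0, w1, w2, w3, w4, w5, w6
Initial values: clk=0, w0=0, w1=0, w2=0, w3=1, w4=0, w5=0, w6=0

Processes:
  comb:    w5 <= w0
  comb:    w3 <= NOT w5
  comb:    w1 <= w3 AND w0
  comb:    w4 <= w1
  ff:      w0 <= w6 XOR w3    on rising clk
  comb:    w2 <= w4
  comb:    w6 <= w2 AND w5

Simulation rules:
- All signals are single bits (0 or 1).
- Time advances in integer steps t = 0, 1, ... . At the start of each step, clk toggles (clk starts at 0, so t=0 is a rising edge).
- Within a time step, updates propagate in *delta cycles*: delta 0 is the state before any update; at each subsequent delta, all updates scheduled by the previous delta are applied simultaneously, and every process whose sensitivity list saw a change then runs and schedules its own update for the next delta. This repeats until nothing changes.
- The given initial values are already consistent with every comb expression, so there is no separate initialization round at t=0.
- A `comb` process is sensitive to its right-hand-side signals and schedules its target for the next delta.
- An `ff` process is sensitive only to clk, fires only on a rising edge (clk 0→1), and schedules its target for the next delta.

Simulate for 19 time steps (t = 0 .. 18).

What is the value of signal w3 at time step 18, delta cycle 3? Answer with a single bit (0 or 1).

t0.Δ0 w0=0 w3=1 w4=0 w6=0 clk=0 w1=0 w5=0 w2=0
t0.Δ1 w0=0 w3=1 w4=0 w6=0 clk=1 w1=0 w5=0 w2=0
t0.Δ2 w0=1 w3=1 w4=0 w6=0 clk=1 w1=0 w5=0 w2=0
t0.Δ3 w0=1 w3=1 w4=0 w6=0 clk=1 w1=1 w5=1 w2=0
t0.Δ4 w0=1 w3=0 w4=1 w6=0 clk=1 w1=1 w5=1 w2=0
t0.Δ5 w0=1 w3=0 w4=1 w6=0 clk=1 w1=0 w5=1 w2=1
t0.Δ6 w0=1 w3=0 w4=0 w6=1 clk=1 w1=0 w5=1 w2=1
t0.Δ7 w0=1 w3=0 w4=0 w6=1 clk=1 w1=0 w5=1 w2=0
t0.Δ8 w0=1 w3=0 w4=0 w6=0 clk=1 w1=0 w5=1 w2=0
t1.Δ0 w0=1 w3=0 w4=0 w6=0 clk=1 w1=0 w5=1 w2=0
t1.Δ1 w0=1 w3=0 w4=0 w6=0 clk=0 w1=0 w5=1 w2=0
t2.Δ0 w0=1 w3=0 w4=0 w6=0 clk=0 w1=0 w5=1 w2=0
t2.Δ1 w0=1 w3=0 w4=0 w6=0 clk=1 w1=0 w5=1 w2=0
t2.Δ2 w0=0 w3=0 w4=0 w6=0 clk=1 w1=0 w5=1 w2=0
t2.Δ3 w0=0 w3=0 w4=0 w6=0 clk=1 w1=0 w5=0 w2=0
t2.Δ4 w0=0 w3=1 w4=0 w6=0 clk=1 w1=0 w5=0 w2=0
t3.Δ0 w0=0 w3=1 w4=0 w6=0 clk=1 w1=0 w5=0 w2=0
t3.Δ1 w0=0 w3=1 w4=0 w6=0 clk=0 w1=0 w5=0 w2=0
t4.Δ0 w0=0 w3=1 w4=0 w6=0 clk=0 w1=0 w5=0 w2=0
t4.Δ1 w0=0 w3=1 w4=0 w6=0 clk=1 w1=0 w5=0 w2=0
t4.Δ2 w0=1 w3=1 w4=0 w6=0 clk=1 w1=0 w5=0 w2=0
t4.Δ3 w0=1 w3=1 w4=0 w6=0 clk=1 w1=1 w5=1 w2=0
t4.Δ4 w0=1 w3=0 w4=1 w6=0 clk=1 w1=1 w5=1 w2=0
t4.Δ5 w0=1 w3=0 w4=1 w6=0 clk=1 w1=0 w5=1 w2=1
t4.Δ6 w0=1 w3=0 w4=0 w6=1 clk=1 w1=0 w5=1 w2=1
t4.Δ7 w0=1 w3=0 w4=0 w6=1 clk=1 w1=0 w5=1 w2=0
t4.Δ8 w0=1 w3=0 w4=0 w6=0 clk=1 w1=0 w5=1 w2=0
t5.Δ0 w0=1 w3=0 w4=0 w6=0 clk=1 w1=0 w5=1 w2=0
t5.Δ1 w0=1 w3=0 w4=0 w6=0 clk=0 w1=0 w5=1 w2=0
t6.Δ0 w0=1 w3=0 w4=0 w6=0 clk=0 w1=0 w5=1 w2=0
t6.Δ1 w0=1 w3=0 w4=0 w6=0 clk=1 w1=0 w5=1 w2=0
t6.Δ2 w0=0 w3=0 w4=0 w6=0 clk=1 w1=0 w5=1 w2=0
t6.Δ3 w0=0 w3=0 w4=0 w6=0 clk=1 w1=0 w5=0 w2=0
t6.Δ4 w0=0 w3=1 w4=0 w6=0 clk=1 w1=0 w5=0 w2=0
t7.Δ0 w0=0 w3=1 w4=0 w6=0 clk=1 w1=0 w5=0 w2=0
t7.Δ1 w0=0 w3=1 w4=0 w6=0 clk=0 w1=0 w5=0 w2=0
t8.Δ0 w0=0 w3=1 w4=0 w6=0 clk=0 w1=0 w5=0 w2=0
t8.Δ1 w0=0 w3=1 w4=0 w6=0 clk=1 w1=0 w5=0 w2=0
t8.Δ2 w0=1 w3=1 w4=0 w6=0 clk=1 w1=0 w5=0 w2=0
t8.Δ3 w0=1 w3=1 w4=0 w6=0 clk=1 w1=1 w5=1 w2=0
t8.Δ4 w0=1 w3=0 w4=1 w6=0 clk=1 w1=1 w5=1 w2=0
t8.Δ5 w0=1 w3=0 w4=1 w6=0 clk=1 w1=0 w5=1 w2=1
t8.Δ6 w0=1 w3=0 w4=0 w6=1 clk=1 w1=0 w5=1 w2=1
t8.Δ7 w0=1 w3=0 w4=0 w6=1 clk=1 w1=0 w5=1 w2=0
t8.Δ8 w0=1 w3=0 w4=0 w6=0 clk=1 w1=0 w5=1 w2=0
t9.Δ0 w0=1 w3=0 w4=0 w6=0 clk=1 w1=0 w5=1 w2=0
t9.Δ1 w0=1 w3=0 w4=0 w6=0 clk=0 w1=0 w5=1 w2=0
t10.Δ0 w0=1 w3=0 w4=0 w6=0 clk=0 w1=0 w5=1 w2=0
t10.Δ1 w0=1 w3=0 w4=0 w6=0 clk=1 w1=0 w5=1 w2=0
t10.Δ2 w0=0 w3=0 w4=0 w6=0 clk=1 w1=0 w5=1 w2=0
t10.Δ3 w0=0 w3=0 w4=0 w6=0 clk=1 w1=0 w5=0 w2=0
t10.Δ4 w0=0 w3=1 w4=0 w6=0 clk=1 w1=0 w5=0 w2=0
t11.Δ0 w0=0 w3=1 w4=0 w6=0 clk=1 w1=0 w5=0 w2=0
t11.Δ1 w0=0 w3=1 w4=0 w6=0 clk=0 w1=0 w5=0 w2=0
t12.Δ0 w0=0 w3=1 w4=0 w6=0 clk=0 w1=0 w5=0 w2=0
t12.Δ1 w0=0 w3=1 w4=0 w6=0 clk=1 w1=0 w5=0 w2=0
t12.Δ2 w0=1 w3=1 w4=0 w6=0 clk=1 w1=0 w5=0 w2=0
t12.Δ3 w0=1 w3=1 w4=0 w6=0 clk=1 w1=1 w5=1 w2=0
t12.Δ4 w0=1 w3=0 w4=1 w6=0 clk=1 w1=1 w5=1 w2=0
t12.Δ5 w0=1 w3=0 w4=1 w6=0 clk=1 w1=0 w5=1 w2=1
t12.Δ6 w0=1 w3=0 w4=0 w6=1 clk=1 w1=0 w5=1 w2=1
t12.Δ7 w0=1 w3=0 w4=0 w6=1 clk=1 w1=0 w5=1 w2=0
t12.Δ8 w0=1 w3=0 w4=0 w6=0 clk=1 w1=0 w5=1 w2=0
t13.Δ0 w0=1 w3=0 w4=0 w6=0 clk=1 w1=0 w5=1 w2=0
t13.Δ1 w0=1 w3=0 w4=0 w6=0 clk=0 w1=0 w5=1 w2=0
t14.Δ0 w0=1 w3=0 w4=0 w6=0 clk=0 w1=0 w5=1 w2=0
t14.Δ1 w0=1 w3=0 w4=0 w6=0 clk=1 w1=0 w5=1 w2=0
t14.Δ2 w0=0 w3=0 w4=0 w6=0 clk=1 w1=0 w5=1 w2=0
t14.Δ3 w0=0 w3=0 w4=0 w6=0 clk=1 w1=0 w5=0 w2=0
t14.Δ4 w0=0 w3=1 w4=0 w6=0 clk=1 w1=0 w5=0 w2=0
t15.Δ0 w0=0 w3=1 w4=0 w6=0 clk=1 w1=0 w5=0 w2=0
t15.Δ1 w0=0 w3=1 w4=0 w6=0 clk=0 w1=0 w5=0 w2=0
t16.Δ0 w0=0 w3=1 w4=0 w6=0 clk=0 w1=0 w5=0 w2=0
t16.Δ1 w0=0 w3=1 w4=0 w6=0 clk=1 w1=0 w5=0 w2=0
t16.Δ2 w0=1 w3=1 w4=0 w6=0 clk=1 w1=0 w5=0 w2=0
t16.Δ3 w0=1 w3=1 w4=0 w6=0 clk=1 w1=1 w5=1 w2=0
t16.Δ4 w0=1 w3=0 w4=1 w6=0 clk=1 w1=1 w5=1 w2=0
t16.Δ5 w0=1 w3=0 w4=1 w6=0 clk=1 w1=0 w5=1 w2=1
t16.Δ6 w0=1 w3=0 w4=0 w6=1 clk=1 w1=0 w5=1 w2=1
t16.Δ7 w0=1 w3=0 w4=0 w6=1 clk=1 w1=0 w5=1 w2=0
t16.Δ8 w0=1 w3=0 w4=0 w6=0 clk=1 w1=0 w5=1 w2=0
t17.Δ0 w0=1 w3=0 w4=0 w6=0 clk=1 w1=0 w5=1 w2=0
t17.Δ1 w0=1 w3=0 w4=0 w6=0 clk=0 w1=0 w5=1 w2=0
t18.Δ0 w0=1 w3=0 w4=0 w6=0 clk=0 w1=0 w5=1 w2=0
t18.Δ1 w0=1 w3=0 w4=0 w6=0 clk=1 w1=0 w5=1 w2=0
t18.Δ2 w0=0 w3=0 w4=0 w6=0 clk=1 w1=0 w5=1 w2=0
t18.Δ3 w0=0 w3=0 w4=0 w6=0 clk=1 w1=0 w5=0 w2=0
t18.Δ4 w0=0 w3=1 w4=0 w6=0 clk=1 w1=0 w5=0 w2=0

0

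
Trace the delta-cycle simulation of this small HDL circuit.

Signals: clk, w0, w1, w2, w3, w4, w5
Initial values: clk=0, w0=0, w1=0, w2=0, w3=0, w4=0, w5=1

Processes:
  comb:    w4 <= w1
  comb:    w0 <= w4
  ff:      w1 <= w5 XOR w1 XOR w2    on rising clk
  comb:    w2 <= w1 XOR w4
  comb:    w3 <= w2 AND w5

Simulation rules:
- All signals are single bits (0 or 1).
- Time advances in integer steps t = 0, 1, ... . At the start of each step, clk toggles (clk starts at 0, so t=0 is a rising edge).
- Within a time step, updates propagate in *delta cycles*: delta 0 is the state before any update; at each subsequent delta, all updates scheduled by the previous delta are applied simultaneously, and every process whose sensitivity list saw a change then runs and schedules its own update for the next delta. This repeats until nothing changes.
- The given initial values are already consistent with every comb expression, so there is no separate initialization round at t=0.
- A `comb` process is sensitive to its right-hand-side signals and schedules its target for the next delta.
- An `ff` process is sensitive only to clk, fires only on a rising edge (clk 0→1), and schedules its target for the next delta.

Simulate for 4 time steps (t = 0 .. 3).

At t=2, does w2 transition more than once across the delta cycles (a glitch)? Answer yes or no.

t=0 Δ0: clk=0 w3=0 w0=0 w5=1 w2=0 w4=0 w1=0
  Δ1: clk:0→1
  Δ2: w1:0→1
  Δ3: w2:0→1, w4:0→1
  Δ4: w3:0→1, w0:0→1, w2:1→0
  Δ5: w3:1→0
  (5Δ to stable)
t=1 Δ0: clk=1 w3=0 w0=1 w5=1 w2=0 w4=1 w1=1
  Δ1: clk:1→0
  (1Δ to stable)
t=2 Δ0: clk=0 w3=0 w0=1 w5=1 w2=0 w4=1 w1=1
  Δ1: clk:0→1
  Δ2: w1:1→0
  Δ3: w2:0→1, w4:1→0
  Δ4: w3:0→1, w0:1→0, w2:1→0
  Δ5: w3:1→0
  (5Δ to stable)
t=3 Δ0: clk=1 w3=0 w0=0 w5=1 w2=0 w4=0 w1=0
  Δ1: clk:1→0
  (1Δ to stable)

yes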